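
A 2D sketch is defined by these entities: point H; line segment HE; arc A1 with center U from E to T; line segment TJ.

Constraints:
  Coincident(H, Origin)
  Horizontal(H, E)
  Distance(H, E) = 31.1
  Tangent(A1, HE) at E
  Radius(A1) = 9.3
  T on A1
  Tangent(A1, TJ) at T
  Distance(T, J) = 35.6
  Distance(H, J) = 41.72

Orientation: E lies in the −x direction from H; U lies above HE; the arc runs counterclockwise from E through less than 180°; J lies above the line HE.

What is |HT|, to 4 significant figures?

23.17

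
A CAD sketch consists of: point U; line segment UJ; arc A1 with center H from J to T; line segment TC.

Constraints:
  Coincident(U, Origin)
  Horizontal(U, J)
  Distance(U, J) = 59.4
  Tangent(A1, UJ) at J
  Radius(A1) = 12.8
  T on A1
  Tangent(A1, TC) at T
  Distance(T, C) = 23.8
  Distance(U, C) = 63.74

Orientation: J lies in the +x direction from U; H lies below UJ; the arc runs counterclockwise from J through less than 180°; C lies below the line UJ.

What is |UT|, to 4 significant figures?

49.13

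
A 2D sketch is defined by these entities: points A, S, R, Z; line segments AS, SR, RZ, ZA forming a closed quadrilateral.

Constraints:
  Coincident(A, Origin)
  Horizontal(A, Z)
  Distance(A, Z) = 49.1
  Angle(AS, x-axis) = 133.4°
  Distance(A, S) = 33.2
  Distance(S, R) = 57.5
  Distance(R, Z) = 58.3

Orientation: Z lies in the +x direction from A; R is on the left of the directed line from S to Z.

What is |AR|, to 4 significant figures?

59.90

A is at the origin; A and Z share the same y with |AZ| = 49.1 and Z in +x, so Z = (49.1, 0). AS runs at 133.4° with |AS| = 33.2, so S = (-22.81, 24.12). R is determined by |SR| = 57.5 and |RZ| = 58.3 together: it lies at the intersection of circle(S, 57.5) and circle(Z, 58.3). With |SZ| = 75.85, the foot of the radical line on SZ is 37.31 from S and the perpendicular offset is √(57.5² − 37.31²) = 43.75. Taking the left-of-SZ solution: R = (26.48, 53.73).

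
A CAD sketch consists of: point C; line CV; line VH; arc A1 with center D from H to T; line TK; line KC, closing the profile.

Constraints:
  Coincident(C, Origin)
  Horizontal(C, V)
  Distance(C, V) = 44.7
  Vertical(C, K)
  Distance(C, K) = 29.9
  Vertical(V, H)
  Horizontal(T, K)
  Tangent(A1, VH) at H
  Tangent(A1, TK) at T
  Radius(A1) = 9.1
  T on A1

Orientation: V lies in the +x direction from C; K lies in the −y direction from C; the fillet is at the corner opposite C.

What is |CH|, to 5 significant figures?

49.302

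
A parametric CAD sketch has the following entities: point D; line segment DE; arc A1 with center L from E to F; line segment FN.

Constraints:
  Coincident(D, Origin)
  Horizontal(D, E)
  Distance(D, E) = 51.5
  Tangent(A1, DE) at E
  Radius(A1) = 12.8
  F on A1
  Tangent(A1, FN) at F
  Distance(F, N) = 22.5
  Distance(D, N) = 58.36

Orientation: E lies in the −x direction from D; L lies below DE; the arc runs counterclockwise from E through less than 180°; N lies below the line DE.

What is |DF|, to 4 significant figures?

64.35

Checks: |LF| = 12.80 ✓; ∠(LF, FN) = 90.00° ✓; |FN| = 22.50 ✓; |DN| = 58.36 ✓.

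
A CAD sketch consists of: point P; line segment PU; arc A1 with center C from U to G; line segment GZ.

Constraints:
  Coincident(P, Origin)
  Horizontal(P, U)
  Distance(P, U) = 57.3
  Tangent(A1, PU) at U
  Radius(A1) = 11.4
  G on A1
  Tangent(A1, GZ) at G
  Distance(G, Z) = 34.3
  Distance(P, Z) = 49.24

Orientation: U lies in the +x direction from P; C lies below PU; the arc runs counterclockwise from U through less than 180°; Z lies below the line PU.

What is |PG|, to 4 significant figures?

47.47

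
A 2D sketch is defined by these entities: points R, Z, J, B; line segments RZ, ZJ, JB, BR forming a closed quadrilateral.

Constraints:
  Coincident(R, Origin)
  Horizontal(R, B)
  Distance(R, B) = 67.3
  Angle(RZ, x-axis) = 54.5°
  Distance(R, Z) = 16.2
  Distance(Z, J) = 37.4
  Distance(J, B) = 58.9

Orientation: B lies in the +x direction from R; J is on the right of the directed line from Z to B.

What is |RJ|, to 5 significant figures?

27.527

Checks: |ZJ| = 37.40 ✓; |JB| = 58.90 ✓.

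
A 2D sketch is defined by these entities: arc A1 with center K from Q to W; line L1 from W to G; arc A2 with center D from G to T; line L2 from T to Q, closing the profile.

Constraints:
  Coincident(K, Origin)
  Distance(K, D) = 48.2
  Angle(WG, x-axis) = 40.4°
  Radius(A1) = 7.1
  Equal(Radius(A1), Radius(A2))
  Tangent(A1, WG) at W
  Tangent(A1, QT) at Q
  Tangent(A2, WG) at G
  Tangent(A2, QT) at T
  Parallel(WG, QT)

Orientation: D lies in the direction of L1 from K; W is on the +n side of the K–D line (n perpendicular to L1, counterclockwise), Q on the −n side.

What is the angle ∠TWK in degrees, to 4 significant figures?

73.58°

The slot axis is L1's direction at 40.4°, so u = (cos 40.4°, sin 40.4°) = (0.7615, 0.6481) and n = (−sin 40.4°, cos 40.4°) = (-0.6481, 0.7615). K is at the origin and D lies 48.2 along u from K, so D = 48.2·u = (36.71, 31.24). Tangency of A1 to both parallel lines with radius 7.1 puts W and Q at K ± 7.1·n: W = (-4.602, 5.407), Q = (4.602, -5.407). Equal radii place G and T the same way about D: G = D + 7.1·n = (32.10, 36.65), T = D − 7.1·n = (41.31, 25.83). Then cos ∠TWK = WT·WK / (|WT||WK|), giving 73.58°.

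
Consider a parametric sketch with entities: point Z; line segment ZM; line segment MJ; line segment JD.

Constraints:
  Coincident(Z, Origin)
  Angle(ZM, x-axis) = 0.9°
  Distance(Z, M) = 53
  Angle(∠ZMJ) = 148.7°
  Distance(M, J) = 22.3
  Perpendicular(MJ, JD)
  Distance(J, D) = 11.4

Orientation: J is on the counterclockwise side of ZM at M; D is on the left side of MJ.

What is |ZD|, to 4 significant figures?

69.49

Z is at the origin; ZM runs at 0.9° with length 53.0, so M = 53.0·(cos 0.9°, sin 0.9°) = (52.99, 0.8325). ∠ZMJ = 148.7°, so MJ runs at 0.9° + (180° − 148.7°) = 32.20° from the x-axis; with |MJ| = 22.3, J = M + 22.3·(cos 32.20°, sin 32.20°) = (71.86, 12.72). MJ ⟂ JD; with |JD| = 11.4 on the left of MJ, D = J + 11.4·(-0.5329, 0.8462) = (65.79, 22.36). Then |ZD| = |D − Z| = 69.49.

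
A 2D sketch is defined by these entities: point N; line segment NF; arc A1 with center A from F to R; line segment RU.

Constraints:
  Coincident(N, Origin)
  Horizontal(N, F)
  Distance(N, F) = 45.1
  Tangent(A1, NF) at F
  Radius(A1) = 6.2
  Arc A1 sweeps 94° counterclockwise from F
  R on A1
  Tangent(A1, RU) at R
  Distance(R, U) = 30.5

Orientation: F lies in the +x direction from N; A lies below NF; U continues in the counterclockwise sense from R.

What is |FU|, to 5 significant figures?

37.280

On A1, F sits at bearing 90° from A; a 94° counterclockwise sweep puts R at bearing 184°, so R = A + 6.2·(cos 184°, sin 184°) = (38.915, -6.6325). Since A1 is tangent to RU there, AR ⟂ RU, so RU runs along (−sin 184°, cos 184°); with |RU| = 30.5, U = (41.043, -37.058). Then |FU| = |U − F| = 37.280.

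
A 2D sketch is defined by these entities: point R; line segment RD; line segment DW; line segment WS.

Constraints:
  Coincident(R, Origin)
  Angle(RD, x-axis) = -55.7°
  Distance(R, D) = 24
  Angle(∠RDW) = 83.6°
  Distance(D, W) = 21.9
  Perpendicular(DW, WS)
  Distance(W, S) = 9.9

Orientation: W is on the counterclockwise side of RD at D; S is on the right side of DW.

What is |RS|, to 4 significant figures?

38.84

R is at the origin; RD runs at -55.7° with length 24.0, so D = 24.0·(cos -55.7°, sin -55.7°) = (13.52, -19.83). ∠RDW = 83.6°, so DW runs at -55.7° + (180° − 83.6°) = 40.70° from the x-axis; with |DW| = 21.9, W = D + 21.9·(cos 40.70°, sin 40.70°) = (30.13, -5.545). DW ⟂ WS; with |WS| = 9.9 on the right of DW, S = W + 9.9·(0.6521, -0.7581) = (36.58, -13.05). Then |RS| = |S − R| = 38.84.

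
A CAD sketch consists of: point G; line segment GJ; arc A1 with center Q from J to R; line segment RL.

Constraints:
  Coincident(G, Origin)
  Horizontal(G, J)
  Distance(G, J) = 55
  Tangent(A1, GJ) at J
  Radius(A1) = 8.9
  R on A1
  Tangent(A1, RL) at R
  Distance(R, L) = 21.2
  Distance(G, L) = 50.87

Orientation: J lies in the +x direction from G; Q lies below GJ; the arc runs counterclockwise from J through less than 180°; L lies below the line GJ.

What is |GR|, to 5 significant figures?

46.818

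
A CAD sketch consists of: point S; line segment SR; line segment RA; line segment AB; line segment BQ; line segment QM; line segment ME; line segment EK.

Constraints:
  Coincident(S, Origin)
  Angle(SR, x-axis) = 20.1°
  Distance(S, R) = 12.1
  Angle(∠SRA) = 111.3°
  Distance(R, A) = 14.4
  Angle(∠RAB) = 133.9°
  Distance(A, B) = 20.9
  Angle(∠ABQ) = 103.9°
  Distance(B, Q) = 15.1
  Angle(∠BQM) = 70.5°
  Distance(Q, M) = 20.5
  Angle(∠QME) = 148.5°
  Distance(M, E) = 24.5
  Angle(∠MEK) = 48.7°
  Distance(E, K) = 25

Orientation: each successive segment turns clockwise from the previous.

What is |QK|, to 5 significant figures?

26.727

∠QME = 148.5° gives ME at 48.200° from the x-axis; with |ME| = 24.5, E = (24.263, 8.5466). ∠MEK = 48.7° gives EK at -83.100° from the x-axis; with |EK| = 25.0, K = (27.267, -16.272). Then |QK| = |K − Q| = 26.727.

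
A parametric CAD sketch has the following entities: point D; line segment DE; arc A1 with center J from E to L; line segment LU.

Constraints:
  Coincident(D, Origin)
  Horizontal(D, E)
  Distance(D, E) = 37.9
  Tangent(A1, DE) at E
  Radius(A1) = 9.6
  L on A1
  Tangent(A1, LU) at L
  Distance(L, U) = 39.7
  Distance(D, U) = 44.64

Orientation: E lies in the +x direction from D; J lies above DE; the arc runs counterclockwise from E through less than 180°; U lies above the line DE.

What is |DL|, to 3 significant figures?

47.2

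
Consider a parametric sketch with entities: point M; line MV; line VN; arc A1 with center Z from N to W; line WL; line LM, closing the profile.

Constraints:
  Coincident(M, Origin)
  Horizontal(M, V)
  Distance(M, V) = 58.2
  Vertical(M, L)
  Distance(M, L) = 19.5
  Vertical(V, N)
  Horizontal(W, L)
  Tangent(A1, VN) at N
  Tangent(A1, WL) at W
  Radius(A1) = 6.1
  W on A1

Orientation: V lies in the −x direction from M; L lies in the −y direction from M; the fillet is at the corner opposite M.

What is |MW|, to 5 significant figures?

55.630

M is at the origin; MV is horizontal with |MV| = 58.2 and V on the −x side, so V = (-58.200, 0.0000). M and L share the same x with |ML| = 19.5 and L on the −y side, so L = (0.0000, -19.500). The virtual corner opposite M is at (-58.200, -19.500). The tangent condition forces ZN to be normal to VN and A1 meets WL tangentially, so ZW is at right angles to WL, with radius 6.1, so the center Z sits 6.1 in from both sides at Z = (-52.100, -13.400). That places the tangent points at N = (-58.200, -13.400) on VN and W = (-52.100, -19.500) on WL. Then |MW| = |W − M| = 55.630.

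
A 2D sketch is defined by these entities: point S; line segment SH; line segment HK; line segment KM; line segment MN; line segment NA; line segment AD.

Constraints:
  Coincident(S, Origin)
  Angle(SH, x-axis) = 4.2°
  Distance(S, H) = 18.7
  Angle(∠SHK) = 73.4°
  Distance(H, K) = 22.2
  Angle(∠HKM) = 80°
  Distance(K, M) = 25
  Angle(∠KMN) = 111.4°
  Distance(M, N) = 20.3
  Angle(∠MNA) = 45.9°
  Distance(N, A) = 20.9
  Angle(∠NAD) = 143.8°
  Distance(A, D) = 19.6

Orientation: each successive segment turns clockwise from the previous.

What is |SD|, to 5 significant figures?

26.204

∠MNA = 45.9° gives NA at -45.100° from the x-axis; with |NA| = 20.9, A = (5.8760, -5.2932). ∠NAD = 143.8° gives AD at -81.300° from the x-axis; with |AD| = 19.6, D = (8.8407, -24.668). Then |SD| = |D − S| = 26.204.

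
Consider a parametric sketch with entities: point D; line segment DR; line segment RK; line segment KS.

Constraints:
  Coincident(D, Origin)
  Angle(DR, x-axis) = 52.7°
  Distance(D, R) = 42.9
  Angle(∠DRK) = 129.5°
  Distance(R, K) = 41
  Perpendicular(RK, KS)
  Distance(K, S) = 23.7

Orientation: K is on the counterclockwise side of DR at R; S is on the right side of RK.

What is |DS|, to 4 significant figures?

88.82

∠DRK = 129.5°, so RK runs at 52.7° + (180° − 129.5°) = 103.2° from the x-axis; with |RK| = 41.0, K = R + 41.0·(cos 103.2°, sin 103.2°) = (16.63, 74.04). RK is perpendicular to KS; with |KS| = 23.7 on the right of RK, S = K + 23.7·(0.9736, 0.2284) = (39.71, 79.45). Then |DS| = |S − D| = 88.82.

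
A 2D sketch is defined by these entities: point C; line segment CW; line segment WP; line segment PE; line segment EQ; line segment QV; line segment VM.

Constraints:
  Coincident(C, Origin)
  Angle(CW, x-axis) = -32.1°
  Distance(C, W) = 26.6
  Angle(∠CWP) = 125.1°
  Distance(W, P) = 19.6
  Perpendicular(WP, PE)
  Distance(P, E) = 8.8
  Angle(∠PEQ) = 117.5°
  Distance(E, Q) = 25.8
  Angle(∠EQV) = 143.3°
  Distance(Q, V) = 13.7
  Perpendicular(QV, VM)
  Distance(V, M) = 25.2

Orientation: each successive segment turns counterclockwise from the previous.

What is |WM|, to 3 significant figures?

14.3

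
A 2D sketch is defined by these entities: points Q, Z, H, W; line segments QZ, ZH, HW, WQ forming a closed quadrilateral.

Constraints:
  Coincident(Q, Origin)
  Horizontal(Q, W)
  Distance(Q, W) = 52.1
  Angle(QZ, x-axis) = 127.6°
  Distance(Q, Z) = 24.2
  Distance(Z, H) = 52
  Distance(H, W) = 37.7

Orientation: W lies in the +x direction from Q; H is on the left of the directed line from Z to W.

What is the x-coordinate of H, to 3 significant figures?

35.2

Q is at the origin; QW is horizontal with |QW| = 52.1 and W in +x, so W = (52.1, 0). QZ runs at 127.6° with |QZ| = 24.2, so Z = (-14.8, 19.2). H is determined by |ZH| = 52.0 and |HW| = 37.7 together: it lies at the intersection of circle(Z, 52.0) and circle(W, 37.7). With |ZW| = 69.6, the foot of the radical line on ZW is 44.0 from Z and the perpendicular offset is √(52.0² − 44.0²) = 27.7. Taking the left-of-ZW solution: H = (35.2, 33.7).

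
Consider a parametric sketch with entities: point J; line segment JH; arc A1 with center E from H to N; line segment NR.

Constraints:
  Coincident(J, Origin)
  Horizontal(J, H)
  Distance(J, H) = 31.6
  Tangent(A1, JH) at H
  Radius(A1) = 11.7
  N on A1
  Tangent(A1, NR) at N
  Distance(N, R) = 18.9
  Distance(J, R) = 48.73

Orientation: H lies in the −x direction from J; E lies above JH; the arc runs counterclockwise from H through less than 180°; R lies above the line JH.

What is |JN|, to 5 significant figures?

29.952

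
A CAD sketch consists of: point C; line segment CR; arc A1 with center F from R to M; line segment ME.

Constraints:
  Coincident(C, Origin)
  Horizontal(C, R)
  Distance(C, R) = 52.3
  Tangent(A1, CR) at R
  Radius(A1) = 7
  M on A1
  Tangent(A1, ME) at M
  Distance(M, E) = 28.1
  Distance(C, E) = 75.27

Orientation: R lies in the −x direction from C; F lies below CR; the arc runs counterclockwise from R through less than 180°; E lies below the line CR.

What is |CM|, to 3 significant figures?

59.0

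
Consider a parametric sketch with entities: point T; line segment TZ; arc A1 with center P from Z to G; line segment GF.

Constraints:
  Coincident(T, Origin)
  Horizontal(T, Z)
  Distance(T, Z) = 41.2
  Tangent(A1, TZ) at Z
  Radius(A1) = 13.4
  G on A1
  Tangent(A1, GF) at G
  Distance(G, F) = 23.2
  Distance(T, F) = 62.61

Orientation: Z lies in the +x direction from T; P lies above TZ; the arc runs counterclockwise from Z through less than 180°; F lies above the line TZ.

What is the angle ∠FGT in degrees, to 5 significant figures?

93.666°

Checks: |PG| = 13.40 ✓; ∠(PG, GF) = 90.00° ✓; |GF| = 23.20 ✓; |TF| = 62.61 ✓.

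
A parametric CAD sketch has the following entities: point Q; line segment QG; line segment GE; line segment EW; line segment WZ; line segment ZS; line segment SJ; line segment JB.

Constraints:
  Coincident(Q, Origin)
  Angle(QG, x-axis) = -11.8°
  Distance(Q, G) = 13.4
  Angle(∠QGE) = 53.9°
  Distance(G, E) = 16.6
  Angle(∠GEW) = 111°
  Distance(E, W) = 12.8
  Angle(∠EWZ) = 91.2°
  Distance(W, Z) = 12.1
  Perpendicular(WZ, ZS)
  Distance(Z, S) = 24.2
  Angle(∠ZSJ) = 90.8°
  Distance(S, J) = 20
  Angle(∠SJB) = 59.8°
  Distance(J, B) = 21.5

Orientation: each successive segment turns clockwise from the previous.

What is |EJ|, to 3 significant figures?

14.0

Q is at the origin; QG runs at -11.8° with length 13.4, so G = (13.1, -2.74). ∠QGE = 53.9° gives GE at -138° from the x-axis; with |GE| = 16.6, E = (0.800, -13.9). ∠GEW = 111.0° gives EW at 153° from the x-axis; with |EW| = 12.8, W = (-10.6, -8.08). ∠EWZ = 91.2° gives WZ at 64.3° from the x-axis; with |WZ| = 12.1, Z = (-5.37, 2.82). WZ ⟂ ZS, so ZS runs at -25.7°; with |ZS| = 24.2, S = (16.4, -7.67). ∠ZSJ = 90.8° gives SJ at -115° from the x-axis; with |SJ| = 20.0, J = (8.02, -25.8). Then |EJ| = |J − E| = 14.0.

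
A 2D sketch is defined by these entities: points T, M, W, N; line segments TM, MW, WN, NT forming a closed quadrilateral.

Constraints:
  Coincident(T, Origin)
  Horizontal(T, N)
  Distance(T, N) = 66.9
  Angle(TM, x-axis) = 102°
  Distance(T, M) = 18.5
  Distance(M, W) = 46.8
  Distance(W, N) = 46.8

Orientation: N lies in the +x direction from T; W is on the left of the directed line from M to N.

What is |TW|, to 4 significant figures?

53.89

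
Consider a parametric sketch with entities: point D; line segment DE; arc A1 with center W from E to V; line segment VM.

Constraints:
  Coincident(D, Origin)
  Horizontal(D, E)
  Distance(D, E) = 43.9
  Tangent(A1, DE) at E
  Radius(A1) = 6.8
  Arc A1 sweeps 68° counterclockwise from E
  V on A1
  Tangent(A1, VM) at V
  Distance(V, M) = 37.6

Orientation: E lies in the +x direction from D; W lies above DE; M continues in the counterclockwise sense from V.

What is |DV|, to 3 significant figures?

50.4

D is at the origin; D and E share the same y with |DE| = 43.9 and E on the +x side, so E = (43.9, 0.00). A1 meets DE tangentially, so WE is at right angles to DE, so W = E + (0, 6.8) = (43.9, 6.80). On A1, E sits at bearing -90° from W; a 68° counterclockwise sweep puts V at bearing -22°, so V = W + 6.8·(cos -22°, sin -22°) = (50.2, 4.25). Then |DV| = |V − D| = 50.4.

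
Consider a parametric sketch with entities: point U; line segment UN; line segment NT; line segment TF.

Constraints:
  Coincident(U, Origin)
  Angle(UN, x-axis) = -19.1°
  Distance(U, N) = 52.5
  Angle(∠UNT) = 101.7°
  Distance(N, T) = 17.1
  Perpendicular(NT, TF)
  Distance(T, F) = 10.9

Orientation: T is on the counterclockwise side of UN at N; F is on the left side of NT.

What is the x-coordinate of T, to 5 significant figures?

58.366

U is at the origin; UN runs at -19.1° with length 52.5, so N = 52.5·(cos -19.1°, sin -19.1°) = (49.610, -17.179). ∠UNT = 101.7°, so NT runs at -19.1° + (180° − 101.7°) = 59.200° from the x-axis; with |NT| = 17.1, T = N + 17.1·(cos 59.200°, sin 59.200°) = (58.366, -2.4907). So T.x = 58.366.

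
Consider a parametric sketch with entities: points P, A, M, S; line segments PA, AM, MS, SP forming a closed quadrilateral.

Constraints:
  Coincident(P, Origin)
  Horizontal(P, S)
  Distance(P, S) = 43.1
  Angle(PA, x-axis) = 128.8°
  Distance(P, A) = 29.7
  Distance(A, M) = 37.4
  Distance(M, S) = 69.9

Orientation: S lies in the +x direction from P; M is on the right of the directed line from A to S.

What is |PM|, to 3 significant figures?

28.9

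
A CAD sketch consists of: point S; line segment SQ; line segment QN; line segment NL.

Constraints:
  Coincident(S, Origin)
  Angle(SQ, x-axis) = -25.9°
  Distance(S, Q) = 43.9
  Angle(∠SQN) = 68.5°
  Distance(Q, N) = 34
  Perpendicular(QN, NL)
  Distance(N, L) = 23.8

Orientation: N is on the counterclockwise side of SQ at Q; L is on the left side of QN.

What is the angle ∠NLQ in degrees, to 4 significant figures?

55.01°

∠SQN = 68.5°, so QN runs at -25.9° + (180° − 68.5°) = 85.60° from the x-axis; with |QN| = 34.0, N = Q + 34.0·(cos 85.60°, sin 85.60°) = (42.10, 14.72). The perpendicularity gives NL at right angles to QN; with |NL| = 23.8 on the left of QN, L = N + 23.8·(-0.9971, 0.07672) = (18.37, 16.55). Then cos ∠NLQ = LN·LQ / (|LN||LQ|), giving 55.01°.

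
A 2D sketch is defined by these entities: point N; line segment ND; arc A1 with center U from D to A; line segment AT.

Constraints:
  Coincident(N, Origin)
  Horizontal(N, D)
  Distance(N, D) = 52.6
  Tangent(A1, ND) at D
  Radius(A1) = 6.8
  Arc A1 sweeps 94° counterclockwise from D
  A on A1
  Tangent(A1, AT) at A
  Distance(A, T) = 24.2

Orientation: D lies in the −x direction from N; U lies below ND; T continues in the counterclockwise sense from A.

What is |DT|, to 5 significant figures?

31.826

N is at the origin; N and D share the same y with |ND| = 52.6 and D on the −x side, so D = (-52.600, 0.0000). Tangency of A1 to ND means the radius UD is perpendicular to ND, so U = D + (0, -6.8) = (-52.600, -6.8000). On A1, D sits at bearing 90° from U; a 94° counterclockwise sweep puts A at bearing 184°, so A = U + 6.8·(cos 184°, sin 184°) = (-59.383, -7.2743). Since A1 is tangent to AT there, UA ⟂ AT, so AT runs along (−sin 184°, cos 184°); with |AT| = 24.2, T = (-57.695, -31.415). Then |DT| = |T − D| = 31.826.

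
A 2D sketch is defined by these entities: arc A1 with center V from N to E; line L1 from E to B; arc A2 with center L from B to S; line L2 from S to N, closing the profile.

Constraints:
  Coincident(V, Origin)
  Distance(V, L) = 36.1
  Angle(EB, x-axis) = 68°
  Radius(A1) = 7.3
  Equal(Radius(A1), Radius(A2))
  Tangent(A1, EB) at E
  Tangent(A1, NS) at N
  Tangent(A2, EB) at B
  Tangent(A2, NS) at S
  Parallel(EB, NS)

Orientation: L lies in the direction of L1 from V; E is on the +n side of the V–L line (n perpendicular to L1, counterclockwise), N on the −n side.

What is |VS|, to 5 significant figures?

36.831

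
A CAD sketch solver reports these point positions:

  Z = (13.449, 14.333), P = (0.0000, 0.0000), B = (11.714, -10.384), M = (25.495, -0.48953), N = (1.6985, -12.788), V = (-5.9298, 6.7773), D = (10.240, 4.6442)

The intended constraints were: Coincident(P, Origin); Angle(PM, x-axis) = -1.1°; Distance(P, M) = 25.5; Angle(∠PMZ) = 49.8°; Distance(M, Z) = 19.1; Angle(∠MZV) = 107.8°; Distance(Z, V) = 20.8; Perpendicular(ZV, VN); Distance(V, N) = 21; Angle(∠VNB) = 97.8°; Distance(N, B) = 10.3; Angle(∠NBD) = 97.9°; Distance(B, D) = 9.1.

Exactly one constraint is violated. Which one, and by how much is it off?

Distance(B, D) = 9.1 — off by 6.00.

P = (0.00, 0.00) ✓; PM at -1.100° ✓; |PM| = 25.50 ✓; ∠PMZ = 49.80° ✓; |MZ| = 19.10 ✓; ∠MZV = 107.8° ✓; |ZV| = 20.80 ✓; ∠(ZV, VN) = 90.00° ✓; |VN| = 21.00 ✓; ∠VNB = 97.80° ✓; |NB| = 10.30 ✓; ∠NBD = 97.90° ✓; |BD| = 15.10 ✗.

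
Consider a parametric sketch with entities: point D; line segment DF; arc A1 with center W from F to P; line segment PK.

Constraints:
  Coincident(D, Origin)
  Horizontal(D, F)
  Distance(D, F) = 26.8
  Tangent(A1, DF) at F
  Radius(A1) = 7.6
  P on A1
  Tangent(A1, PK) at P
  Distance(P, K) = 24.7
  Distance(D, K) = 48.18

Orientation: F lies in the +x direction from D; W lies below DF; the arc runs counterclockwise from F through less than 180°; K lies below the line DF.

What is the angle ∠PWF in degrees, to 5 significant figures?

128.82°

D is at the origin; DF is horizontal with |DF| = 26.8 and F on the +x side, so F = (26.800, 0.0000). A1 meets DF tangentially, so WF is at right angles to DF, so W = F + (0, -7.6) = (26.800, -7.6000). Since WP ⟂ PK (tangency), |WK| = √(7.6² + 24.7²) = 25.843 regardless of where P sits on A1. So K lies on both circle(D, 48.18) and circle(W, 25.843); the below-DF intersection is K = (36.362, -31.609). P is the foot of the tangent from K: P = (20.879, -12.364).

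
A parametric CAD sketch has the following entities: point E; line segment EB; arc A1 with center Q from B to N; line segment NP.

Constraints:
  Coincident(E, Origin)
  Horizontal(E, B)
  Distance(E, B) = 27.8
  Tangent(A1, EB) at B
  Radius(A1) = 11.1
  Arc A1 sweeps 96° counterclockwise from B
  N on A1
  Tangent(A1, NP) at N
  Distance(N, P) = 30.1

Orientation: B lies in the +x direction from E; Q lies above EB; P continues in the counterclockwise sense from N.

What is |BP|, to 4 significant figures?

42.93

E is at the origin; EB is horizontal with |EB| = 27.8 and B on the +x side, so B = (27.80, 0.000). Since A1 is tangent to EB there, QB ⟂ EB, so Q = B + (0, 11.1) = (27.80, 11.10). On A1, B sits at bearing -90° from Q; a 96° counterclockwise sweep puts N at bearing 6°, so N = Q + 11.1·(cos 6°, sin 6°) = (38.84, 12.26). The tangent condition forces QN to be normal to NP, so NP runs along (−sin 6°, cos 6°); with |NP| = 30.1, P = (35.69, 42.20). Then |BP| = |P − B| = 42.93.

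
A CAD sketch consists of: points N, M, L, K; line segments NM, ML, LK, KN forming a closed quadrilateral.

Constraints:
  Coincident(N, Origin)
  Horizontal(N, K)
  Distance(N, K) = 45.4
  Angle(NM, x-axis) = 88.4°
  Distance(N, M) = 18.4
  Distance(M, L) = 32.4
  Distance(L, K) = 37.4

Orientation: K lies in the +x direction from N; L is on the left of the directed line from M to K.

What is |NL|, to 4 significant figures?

44.49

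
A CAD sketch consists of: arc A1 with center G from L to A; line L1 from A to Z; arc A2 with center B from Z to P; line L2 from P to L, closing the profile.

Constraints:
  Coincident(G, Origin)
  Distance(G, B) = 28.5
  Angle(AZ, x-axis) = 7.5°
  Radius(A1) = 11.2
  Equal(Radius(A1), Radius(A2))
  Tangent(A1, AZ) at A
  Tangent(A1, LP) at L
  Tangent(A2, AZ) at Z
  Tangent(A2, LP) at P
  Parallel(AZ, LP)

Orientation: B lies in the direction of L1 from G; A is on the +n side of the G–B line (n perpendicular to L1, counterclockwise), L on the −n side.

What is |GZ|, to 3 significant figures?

30.6

Tangency of A1 to both parallel lines with radius 11.2 puts A and L at G ± 11.2·n: A = (-1.46, 11.1), L = (1.46, -11.1). Equal radii place Z and P the same way about B: Z = B + 11.2·n = (26.8, 14.8), P = B − 11.2·n = (29.7, -7.38). Then |GZ| = |Z − G| = 30.6.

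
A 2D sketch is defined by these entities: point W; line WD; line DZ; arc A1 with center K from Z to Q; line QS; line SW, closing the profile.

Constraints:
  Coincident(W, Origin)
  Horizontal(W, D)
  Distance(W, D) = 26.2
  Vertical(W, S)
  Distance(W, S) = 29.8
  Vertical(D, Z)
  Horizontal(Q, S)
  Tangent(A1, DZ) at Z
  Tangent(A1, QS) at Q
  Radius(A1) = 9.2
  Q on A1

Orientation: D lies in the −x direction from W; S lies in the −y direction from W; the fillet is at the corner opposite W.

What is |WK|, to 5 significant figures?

26.709

W is at the origin; WD is horizontal with |WD| = 26.2 and D on the −x side, so D = (-26.200, 0.0000). W and S share the same x with |WS| = 29.8 and S on the −y side, so S = (0.0000, -29.800). The virtual corner opposite W is at (-26.200, -29.800). Since A1 is tangent to DZ there, KZ ⟂ DZ and since A1 is tangent to QS there, KQ ⟂ QS, with radius 9.2, so the center K sits 9.2 in from both sides at K = (-17.000, -20.600). Then |WK| = |K − W| = 26.709.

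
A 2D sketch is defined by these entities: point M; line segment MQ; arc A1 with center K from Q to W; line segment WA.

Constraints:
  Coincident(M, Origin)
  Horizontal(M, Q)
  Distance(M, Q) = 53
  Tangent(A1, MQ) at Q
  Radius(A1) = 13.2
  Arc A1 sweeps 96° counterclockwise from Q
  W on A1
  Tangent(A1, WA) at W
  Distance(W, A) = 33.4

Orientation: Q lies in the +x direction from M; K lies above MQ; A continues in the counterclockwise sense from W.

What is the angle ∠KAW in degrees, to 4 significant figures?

21.56°

M is at the origin; MQ is horizontal with |MQ| = 53.0 and Q on the +x side, so Q = (53.00, 0.000). A1 meets MQ tangentially, so KQ is at right angles to MQ, so K = Q + (0, 13.2) = (53.00, 13.20). On A1, Q sits at bearing -90° from K; a 96° counterclockwise sweep puts W at bearing 6°, so W = K + 13.2·(cos 6°, sin 6°) = (66.13, 14.58). The tangent condition forces KW to be normal to WA, so WA runs along (−sin 6°, cos 6°); with |WA| = 33.4, A = (62.64, 47.80). Then cos ∠KAW = AK·AW / (|AK||AW|), giving 21.56°.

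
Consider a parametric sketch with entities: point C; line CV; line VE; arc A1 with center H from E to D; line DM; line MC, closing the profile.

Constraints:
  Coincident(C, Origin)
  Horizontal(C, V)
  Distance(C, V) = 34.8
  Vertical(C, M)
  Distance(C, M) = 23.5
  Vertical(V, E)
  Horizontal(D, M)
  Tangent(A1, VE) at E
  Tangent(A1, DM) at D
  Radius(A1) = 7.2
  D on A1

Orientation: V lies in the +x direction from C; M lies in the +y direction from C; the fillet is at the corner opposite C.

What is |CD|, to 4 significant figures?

36.25

C is at the origin; C and V share the same y with |CV| = 34.8 and V on the +x side, so V = (34.80, 0.000). CM is vertical with |CM| = 23.5 and M on the +y side, so M = (0.000, 23.50). The virtual corner opposite C is at (34.80, 23.50). A1 meets VE tangentially, so HE is at right angles to VE and since A1 is tangent to DM there, HD ⟂ DM, with radius 7.2, so the center H sits 7.2 in from both sides at H = (27.60, 16.30). That places the tangent points at E = (34.80, 16.30) on VE and D = (27.60, 23.50) on DM. Then |CD| = |D − C| = 36.25.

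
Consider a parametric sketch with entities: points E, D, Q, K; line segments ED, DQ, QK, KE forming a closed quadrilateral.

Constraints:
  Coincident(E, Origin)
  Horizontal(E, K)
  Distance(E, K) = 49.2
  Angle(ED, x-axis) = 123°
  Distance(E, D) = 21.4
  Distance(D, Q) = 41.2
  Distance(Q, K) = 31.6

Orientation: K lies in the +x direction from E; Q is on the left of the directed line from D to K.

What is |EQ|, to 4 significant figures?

37.90

E is at the origin; EK is horizontal with |EK| = 49.2 and K in +x, so K = (49.2, 0). ED runs at 123.0° with |ED| = 21.4, so D = (-11.66, 17.95). Q is determined by |DQ| = 41.2 and |QK| = 31.6 together: it lies at the intersection of circle(D, 41.2) and circle(K, 31.6). With |DK| = 63.45, the foot of the radical line on DK is 37.23 from D and the perpendicular offset is √(41.2² − 37.23²) = 17.64. Taking the left-of-DK solution: Q = (29.05, 24.34).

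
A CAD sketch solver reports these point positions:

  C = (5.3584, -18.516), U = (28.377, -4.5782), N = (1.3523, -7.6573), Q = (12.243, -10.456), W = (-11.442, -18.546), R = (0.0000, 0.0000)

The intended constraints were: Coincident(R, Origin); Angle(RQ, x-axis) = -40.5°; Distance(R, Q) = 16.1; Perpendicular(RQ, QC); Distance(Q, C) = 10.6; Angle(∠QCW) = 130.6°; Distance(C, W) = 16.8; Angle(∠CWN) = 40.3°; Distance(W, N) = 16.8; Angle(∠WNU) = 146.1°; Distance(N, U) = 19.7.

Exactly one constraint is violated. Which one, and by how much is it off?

Distance(N, U) = 19.7 — off by 7.50.

R = (0.00, 0.00) ✓; RQ at -40.50° ✓; |RQ| = 16.10 ✓; ∠(RQ, QC) = 90.00° ✓; |QC| = 10.60 ✓; ∠QCW = 130.6° ✓; |CW| = 16.80 ✓; ∠CWN = 40.30° ✓; |WN| = 16.80 ✓; ∠WNU = 146.1° ✓; |NU| = 27.20 ✗.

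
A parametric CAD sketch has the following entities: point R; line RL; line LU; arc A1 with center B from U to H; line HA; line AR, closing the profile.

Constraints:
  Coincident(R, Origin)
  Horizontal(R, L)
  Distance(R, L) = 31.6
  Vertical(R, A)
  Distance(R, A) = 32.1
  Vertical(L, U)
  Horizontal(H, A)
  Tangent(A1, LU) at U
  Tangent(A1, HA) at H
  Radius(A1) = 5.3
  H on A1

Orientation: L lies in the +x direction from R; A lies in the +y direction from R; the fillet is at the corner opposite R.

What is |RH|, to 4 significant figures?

41.50

R is at the origin; RL is horizontal with |RL| = 31.6 and L on the +x side, so L = (31.60, 0.000). RA is vertical with |RA| = 32.1 and A on the +y side, so A = (0.000, 32.10). The virtual corner opposite R is at (31.60, 32.10). The tangent condition forces BU to be normal to LU and tangency of A1 to HA means the radius BH is perpendicular to HA, with radius 5.3, so the center B sits 5.3 in from both sides at B = (26.30, 26.80). That places the tangent points at U = (31.60, 26.80) on LU and H = (26.30, 32.10) on HA. Then |RH| = |H − R| = 41.50.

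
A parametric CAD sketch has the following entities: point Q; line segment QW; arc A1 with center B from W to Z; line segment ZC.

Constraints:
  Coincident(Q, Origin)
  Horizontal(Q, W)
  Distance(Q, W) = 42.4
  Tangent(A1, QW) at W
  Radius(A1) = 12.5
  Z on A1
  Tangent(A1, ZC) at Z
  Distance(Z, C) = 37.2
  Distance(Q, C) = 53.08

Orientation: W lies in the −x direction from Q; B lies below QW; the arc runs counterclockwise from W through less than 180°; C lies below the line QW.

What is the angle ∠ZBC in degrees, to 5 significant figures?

71.427°

Q is at the origin; QW is horizontal with |QW| = 42.4 and W on the −x side, so W = (-42.400, 0.0000). Since A1 is tangent to QW there, BW ⟂ QW, so B = W + (0, -12.5) = (-42.400, -12.500). Since BZ ⟂ ZC (tangency), |BC| = √(12.5² + 37.2²) = 39.244 regardless of where Z sits on A1. So C lies on both circle(Q, 53.08) and circle(B, 39.244); the below-QW intersection is C = (-24.175, -47.255). Z is the foot of the tangent from C: Z = (-51.045, -21.529).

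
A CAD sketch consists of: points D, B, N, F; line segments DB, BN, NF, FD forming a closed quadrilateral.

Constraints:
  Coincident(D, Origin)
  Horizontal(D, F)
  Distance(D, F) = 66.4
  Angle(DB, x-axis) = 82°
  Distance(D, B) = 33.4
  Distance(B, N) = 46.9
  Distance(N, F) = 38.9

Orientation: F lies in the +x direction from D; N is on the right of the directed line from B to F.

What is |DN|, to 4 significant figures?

29.20

Checks: |BN| = 46.90 ✓; |NF| = 38.90 ✓.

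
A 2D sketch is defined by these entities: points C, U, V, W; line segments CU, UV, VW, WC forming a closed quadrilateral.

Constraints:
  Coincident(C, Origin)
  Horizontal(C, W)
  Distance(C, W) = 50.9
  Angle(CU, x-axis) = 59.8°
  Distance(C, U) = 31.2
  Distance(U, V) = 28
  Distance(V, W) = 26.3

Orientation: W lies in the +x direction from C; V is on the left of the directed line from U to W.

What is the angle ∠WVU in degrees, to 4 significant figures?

109.5°

Checks: |UV| = 28.00 ✓; |VW| = 26.30 ✓.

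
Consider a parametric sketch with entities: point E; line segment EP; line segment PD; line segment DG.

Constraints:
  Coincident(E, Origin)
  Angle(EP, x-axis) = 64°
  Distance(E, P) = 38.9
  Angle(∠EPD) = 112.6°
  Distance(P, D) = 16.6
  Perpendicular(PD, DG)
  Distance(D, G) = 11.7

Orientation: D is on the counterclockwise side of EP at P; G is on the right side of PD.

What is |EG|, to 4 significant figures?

57.12

∠EPD = 112.6°, so PD runs at 64.0° + (180° − 112.6°) = 131.4° from the x-axis; with |PD| = 16.6, D = P + 16.6·(cos 131.4°, sin 131.4°) = (6.075, 47.41). PD is perpendicular to DG; with |DG| = 11.7 on the right of PD, G = D + 11.7·(0.7501, 0.6613) = (14.85, 55.15). Then |EG| = |G − E| = 57.12.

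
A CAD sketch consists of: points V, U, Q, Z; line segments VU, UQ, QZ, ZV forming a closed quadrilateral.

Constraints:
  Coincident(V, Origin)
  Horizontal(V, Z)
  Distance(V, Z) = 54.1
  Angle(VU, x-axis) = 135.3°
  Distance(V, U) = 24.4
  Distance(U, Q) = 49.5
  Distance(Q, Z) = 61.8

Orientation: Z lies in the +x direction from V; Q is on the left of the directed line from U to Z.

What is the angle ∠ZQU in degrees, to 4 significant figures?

81.82°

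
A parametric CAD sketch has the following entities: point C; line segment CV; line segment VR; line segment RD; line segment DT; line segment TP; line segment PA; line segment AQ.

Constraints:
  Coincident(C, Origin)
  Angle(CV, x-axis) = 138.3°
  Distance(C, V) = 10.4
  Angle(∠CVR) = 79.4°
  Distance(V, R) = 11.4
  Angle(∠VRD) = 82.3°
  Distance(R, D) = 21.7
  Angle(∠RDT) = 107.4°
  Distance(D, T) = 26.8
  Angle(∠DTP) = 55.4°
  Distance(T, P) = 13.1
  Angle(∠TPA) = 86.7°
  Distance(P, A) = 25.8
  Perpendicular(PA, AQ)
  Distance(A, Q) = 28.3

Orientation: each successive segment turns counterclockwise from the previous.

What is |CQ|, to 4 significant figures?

41.35

C is at the origin; CV runs at 138.3° with length 10.4, so V = (-7.765, 6.918). ∠CVR = 79.4° gives VR at -121.1° from the x-axis; with |VR| = 11.4, R = (-13.65, -2.843). ∠VRD = 82.3° gives RD at -23.40° from the x-axis; with |RD| = 21.7, D = (6.262, -11.46). ∠RDT = 107.4° gives DT at 49.20° from the x-axis; with |DT| = 26.8, T = (23.77, 8.826). ∠DTP = 55.4° gives TP at 173.8° from the x-axis; with |TP| = 13.1, P = (10.75, 10.24). ∠TPA = 86.7° gives PA at -92.90° from the x-axis; with |PA| = 25.8, A = (9.445, -15.53). PA ⟂ AQ, so AQ runs at -2.900°; with |AQ| = 28.3, Q = (37.71, -16.96). Then |CQ| = |Q − C| = 41.35.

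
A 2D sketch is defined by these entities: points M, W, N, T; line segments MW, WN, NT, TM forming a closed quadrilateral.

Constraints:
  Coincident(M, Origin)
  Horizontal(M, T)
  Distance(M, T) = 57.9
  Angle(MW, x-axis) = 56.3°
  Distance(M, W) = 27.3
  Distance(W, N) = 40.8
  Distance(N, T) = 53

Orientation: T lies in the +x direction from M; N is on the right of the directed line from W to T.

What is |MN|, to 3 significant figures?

19.1

Checks: |WN| = 40.80 ✓; |NT| = 53.00 ✓.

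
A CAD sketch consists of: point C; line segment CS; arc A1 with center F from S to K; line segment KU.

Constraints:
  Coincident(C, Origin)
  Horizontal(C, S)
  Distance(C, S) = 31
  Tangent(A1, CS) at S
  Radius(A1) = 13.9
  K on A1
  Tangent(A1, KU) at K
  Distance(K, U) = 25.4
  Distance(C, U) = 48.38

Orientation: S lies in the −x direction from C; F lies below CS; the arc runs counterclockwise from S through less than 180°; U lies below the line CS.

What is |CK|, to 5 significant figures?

47.361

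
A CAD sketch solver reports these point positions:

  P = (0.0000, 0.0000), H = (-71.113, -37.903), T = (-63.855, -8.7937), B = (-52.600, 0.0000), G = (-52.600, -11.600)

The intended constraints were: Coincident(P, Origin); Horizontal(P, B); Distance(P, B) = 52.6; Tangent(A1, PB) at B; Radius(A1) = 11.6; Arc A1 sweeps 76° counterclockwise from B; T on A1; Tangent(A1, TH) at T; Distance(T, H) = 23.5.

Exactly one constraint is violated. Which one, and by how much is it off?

Distance(T, H) = 23.5 — off by 6.50.

P = (0.00, 0.00) ✓; P.y = 0.00, B.y = 0.00 ✓; |PB| = 52.60 ✓; ∠(GB, BP) = 90.00° ✓; |GB| = 11.60 ✓; bearing(G→T) − bearing(G→B) = 76.00° ✓; |GT| = 11.60 ✓; ∠(GT, TH) = 90.00° ✓; |TH| = 30.00 ✗.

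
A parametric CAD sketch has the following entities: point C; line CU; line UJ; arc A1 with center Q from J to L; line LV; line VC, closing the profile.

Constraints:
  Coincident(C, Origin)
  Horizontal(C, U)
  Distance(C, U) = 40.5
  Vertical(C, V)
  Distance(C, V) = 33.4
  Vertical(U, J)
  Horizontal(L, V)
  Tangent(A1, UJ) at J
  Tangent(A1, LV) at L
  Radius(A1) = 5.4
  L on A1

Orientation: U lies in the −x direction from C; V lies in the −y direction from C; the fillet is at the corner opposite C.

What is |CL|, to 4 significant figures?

48.45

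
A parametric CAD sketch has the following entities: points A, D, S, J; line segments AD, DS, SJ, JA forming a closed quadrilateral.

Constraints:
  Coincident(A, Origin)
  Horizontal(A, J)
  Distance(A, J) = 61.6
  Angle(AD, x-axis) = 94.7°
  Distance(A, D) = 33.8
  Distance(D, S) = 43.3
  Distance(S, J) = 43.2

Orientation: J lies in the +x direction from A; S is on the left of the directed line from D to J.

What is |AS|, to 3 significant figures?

55.2

A is at the origin; A and J share the same y with |AJ| = 61.6 and J in +x, so J = (61.6, 0). AD runs at 94.7° with |AD| = 33.8, so D = (-2.77, 33.7). S is determined by |DS| = 43.3 and |SJ| = 43.2 together: it lies at the intersection of circle(D, 43.3) and circle(J, 43.2). With |DJ| = 72.7, the foot of the radical line on DJ is 36.4 from D and the perpendicular offset is √(43.3² − 36.4²) = 23.5. Taking the left-of-DJ solution: S = (40.4, 37.6).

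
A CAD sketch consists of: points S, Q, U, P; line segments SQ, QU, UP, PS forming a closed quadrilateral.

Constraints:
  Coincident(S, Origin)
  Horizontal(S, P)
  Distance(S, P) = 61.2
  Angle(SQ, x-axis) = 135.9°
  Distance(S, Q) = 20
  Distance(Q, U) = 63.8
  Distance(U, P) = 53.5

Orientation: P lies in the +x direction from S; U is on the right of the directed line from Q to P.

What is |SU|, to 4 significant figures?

44.23

Checks: |QU| = 63.80 ✓; |UP| = 53.50 ✓.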